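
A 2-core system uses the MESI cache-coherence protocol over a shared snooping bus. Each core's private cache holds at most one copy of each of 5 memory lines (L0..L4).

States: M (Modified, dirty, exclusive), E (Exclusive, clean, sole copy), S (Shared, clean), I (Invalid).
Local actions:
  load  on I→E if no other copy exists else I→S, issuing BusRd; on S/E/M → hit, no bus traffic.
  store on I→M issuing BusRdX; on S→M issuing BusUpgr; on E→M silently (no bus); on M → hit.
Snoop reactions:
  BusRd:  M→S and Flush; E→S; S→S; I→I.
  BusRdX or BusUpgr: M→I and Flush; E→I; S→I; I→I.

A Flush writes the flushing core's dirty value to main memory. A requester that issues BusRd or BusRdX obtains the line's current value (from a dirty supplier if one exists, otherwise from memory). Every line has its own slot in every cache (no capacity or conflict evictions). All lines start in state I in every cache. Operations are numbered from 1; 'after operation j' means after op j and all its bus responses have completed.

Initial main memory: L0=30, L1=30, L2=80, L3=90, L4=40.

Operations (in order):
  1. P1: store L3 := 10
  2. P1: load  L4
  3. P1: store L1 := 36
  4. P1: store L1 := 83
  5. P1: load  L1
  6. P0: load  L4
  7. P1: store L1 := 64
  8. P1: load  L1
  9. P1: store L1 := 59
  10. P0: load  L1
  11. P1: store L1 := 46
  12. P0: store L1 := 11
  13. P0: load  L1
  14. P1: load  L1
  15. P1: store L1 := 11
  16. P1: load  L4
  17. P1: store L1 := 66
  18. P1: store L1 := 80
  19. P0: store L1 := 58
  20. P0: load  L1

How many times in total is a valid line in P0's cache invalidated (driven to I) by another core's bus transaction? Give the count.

step 1: P1: store L3 := 10  ⟶  IM  (L3)  txn=BusRdX  M[L3]=90
step 2: P1: load  L4  ⟶  IE  (L4)  txn=BusRd  M[L4]=40
step 3: P1: store L1 := 36  ⟶  IM  (L1)  txn=BusRdX  M[L1]=30
step 4: P1: store L1 := 83  ⟶  IM  (L1)  txn=∅  M[L1]=30
step 5: P1: load  L1  ⟶  IM  (L1)  txn=∅  M[L1]=30
step 6: P0: load  L4  ⟶  SS  (L4)  txn=BusRd  M[L4]=40
step 7: P1: store L1 := 64  ⟶  IM  (L1)  txn=∅  M[L1]=30
step 8: P1: load  L1  ⟶  IM  (L1)  txn=∅  M[L1]=30
step 9: P1: store L1 := 59  ⟶  IM  (L1)  txn=∅  M[L1]=30
step 10: P0: load  L1  ⟶  SS  (L1)  txn=BusRd+Flush  M[L1]=59
step 11: P1: store L1 := 46  ⟶  IM  (L1)  txn=BusUpgr  M[L1]=59
step 12: P0: store L1 := 11  ⟶  MI  (L1)  txn=BusRdX+Flush  M[L1]=46
step 13: P0: load  L1  ⟶  MI  (L1)  txn=∅  M[L1]=46
step 14: P1: load  L1  ⟶  SS  (L1)  txn=BusRd+Flush  M[L1]=11
step 15: P1: store L1 := 11  ⟶  IM  (L1)  txn=BusUpgr  M[L1]=11
step 16: P1: load  L4  ⟶  SS  (L4)  txn=∅  M[L4]=40
step 17: P1: store L1 := 66  ⟶  IM  (L1)  txn=∅  M[L1]=11
step 18: P1: store L1 := 80  ⟶  IM  (L1)  txn=∅  M[L1]=11
step 19: P0: store L1 := 58  ⟶  MI  (L1)  txn=BusRdX+Flush  M[L1]=80
step 20: P0: load  L1  ⟶  MI  (L1)  txn=∅  M[L1]=80

invalidations = 2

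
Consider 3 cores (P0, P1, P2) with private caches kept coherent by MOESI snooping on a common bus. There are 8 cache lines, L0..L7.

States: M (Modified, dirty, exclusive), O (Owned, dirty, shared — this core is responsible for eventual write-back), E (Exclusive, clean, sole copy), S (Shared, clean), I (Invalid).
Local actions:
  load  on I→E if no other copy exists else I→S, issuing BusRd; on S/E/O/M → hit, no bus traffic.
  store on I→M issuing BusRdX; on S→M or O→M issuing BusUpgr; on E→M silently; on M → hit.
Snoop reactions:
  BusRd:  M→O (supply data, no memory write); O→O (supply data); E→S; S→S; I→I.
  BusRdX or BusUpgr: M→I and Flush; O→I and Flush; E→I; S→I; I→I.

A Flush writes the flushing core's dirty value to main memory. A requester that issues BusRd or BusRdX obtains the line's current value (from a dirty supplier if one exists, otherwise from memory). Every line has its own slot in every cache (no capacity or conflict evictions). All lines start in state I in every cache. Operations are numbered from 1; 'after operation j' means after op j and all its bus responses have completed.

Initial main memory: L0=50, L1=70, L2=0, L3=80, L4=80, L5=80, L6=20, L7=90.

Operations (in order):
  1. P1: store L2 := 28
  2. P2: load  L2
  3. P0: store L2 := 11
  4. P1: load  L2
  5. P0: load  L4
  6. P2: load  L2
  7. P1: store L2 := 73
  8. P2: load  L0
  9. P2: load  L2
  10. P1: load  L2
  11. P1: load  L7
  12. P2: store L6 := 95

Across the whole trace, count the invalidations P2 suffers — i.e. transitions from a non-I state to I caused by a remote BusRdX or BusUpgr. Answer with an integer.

invalidations = 2

step 1: P1: store L2 := 28  ⟶  IMI  (L2)  txn=BusRdX  M[L2]=0
step 2: P2: load  L2  ⟶  IOS  (L2)  txn=BusRd  M[L2]=0
step 3: P0: store L2 := 11  ⟶  MII  (L2)  txn=BusRdX+Flush  M[L2]=28
step 4: P1: load  L2  ⟶  OSI  (L2)  txn=BusRd  M[L2]=28
step 5: P0: load  L4  ⟶  EII  (L4)  txn=BusRd  M[L4]=80
step 6: P2: load  L2  ⟶  OSS  (L2)  txn=BusRd  M[L2]=28
step 7: P1: store L2 := 73  ⟶  IMI  (L2)  txn=BusUpgr+Flush  M[L2]=11
step 8: P2: load  L0  ⟶  IIE  (L0)  txn=BusRd  M[L0]=50
step 9: P2: load  L2  ⟶  IOS  (L2)  txn=BusRd  M[L2]=11
step 10: P1: load  L2  ⟶  IOS  (L2)  txn=∅  M[L2]=11
step 11: P1: load  L7  ⟶  IEI  (L7)  txn=BusRd  M[L7]=90
step 12: P2: store L6 := 95  ⟶  IIM  (L6)  txn=BusRdX  M[L6]=20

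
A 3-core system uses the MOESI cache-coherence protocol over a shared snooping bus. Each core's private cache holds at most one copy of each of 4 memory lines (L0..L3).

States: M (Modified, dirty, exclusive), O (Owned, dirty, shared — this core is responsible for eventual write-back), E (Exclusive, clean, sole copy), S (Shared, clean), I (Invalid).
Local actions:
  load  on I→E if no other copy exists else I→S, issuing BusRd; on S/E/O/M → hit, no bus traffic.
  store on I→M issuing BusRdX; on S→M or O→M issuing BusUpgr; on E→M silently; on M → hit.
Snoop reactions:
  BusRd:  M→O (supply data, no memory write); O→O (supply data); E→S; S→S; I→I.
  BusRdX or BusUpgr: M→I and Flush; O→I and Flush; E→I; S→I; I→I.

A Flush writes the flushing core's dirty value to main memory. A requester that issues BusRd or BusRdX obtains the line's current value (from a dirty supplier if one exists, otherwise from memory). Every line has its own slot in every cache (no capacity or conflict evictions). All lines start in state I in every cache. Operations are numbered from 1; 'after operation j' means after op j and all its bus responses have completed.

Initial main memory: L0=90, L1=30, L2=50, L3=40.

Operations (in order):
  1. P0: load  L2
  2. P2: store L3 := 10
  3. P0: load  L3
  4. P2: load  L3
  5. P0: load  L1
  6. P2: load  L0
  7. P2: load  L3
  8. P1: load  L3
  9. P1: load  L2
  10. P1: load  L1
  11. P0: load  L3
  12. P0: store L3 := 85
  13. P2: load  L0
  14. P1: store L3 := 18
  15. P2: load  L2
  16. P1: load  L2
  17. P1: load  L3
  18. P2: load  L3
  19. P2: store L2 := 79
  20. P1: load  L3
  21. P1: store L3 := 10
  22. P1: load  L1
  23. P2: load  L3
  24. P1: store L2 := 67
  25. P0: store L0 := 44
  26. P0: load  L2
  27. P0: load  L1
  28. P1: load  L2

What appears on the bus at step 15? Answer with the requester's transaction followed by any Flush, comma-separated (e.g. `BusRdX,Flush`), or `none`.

bus = BusRd

[1] P0: load  L2 | P0:E(50), P1:I, P2:I | bus: BusRd
[2] P2: store L3 := 10 | P0:I, P1:I, P2:M(10) | bus: BusRdX
[3] P0: load  L3 | P0:S(10), P1:I, P2:O(10) | bus: BusRd
[4] P2: load  L3 | P0:S(10), P1:I, P2:O(10) | bus: none
[5] P0: load  L1 | P0:E(30), P1:I, P2:I | bus: BusRd
[6] P2: load  L0 | P0:I, P1:I, P2:E(90) | bus: BusRd
[7] P2: load  L3 | P0:S(10), P1:I, P2:O(10) | bus: none
[8] P1: load  L3 | P0:S(10), P1:S(10), P2:O(10) | bus: BusRd
[9] P1: load  L2 | P0:S(50), P1:S(50), P2:I | bus: BusRd
[10] P1: load  L1 | P0:S(30), P1:S(30), P2:I | bus: BusRd
[11] P0: load  L3 | P0:S(10), P1:S(10), P2:O(10) | bus: none
[12] P0: store L3 := 85 | P0:M(85), P1:I, P2:I | bus: BusUpgr,Flush
[13] P2: load  L0 | P0:I, P1:I, P2:E(90) | bus: none
[14] P1: store L3 := 18 | P0:I, P1:M(18), P2:I | bus: BusRdX,Flush
[15] P2: load  L2 | P0:S(50), P1:S(50), P2:S(50) | bus: BusRd
[16] P1: load  L2 | P0:S(50), P1:S(50), P2:S(50) | bus: none
[17] P1: load  L3 | P0:I, P1:M(18), P2:I | bus: none
[18] P2: load  L3 | P0:I, P1:O(18), P2:S(18) | bus: BusRd
[19] P2: store L2 := 79 | P0:I, P1:I, P2:M(79) | bus: BusUpgr
[20] P1: load  L3 | P0:I, P1:O(18), P2:S(18) | bus: none
[21] P1: store L3 := 10 | P0:I, P1:M(10), P2:I | bus: BusUpgr
[22] P1: load  L1 | P0:S(30), P1:S(30), P2:I | bus: none
[23] P2: load  L3 | P0:I, P1:O(10), P2:S(10) | bus: BusRd
[24] P1: store L2 := 67 | P0:I, P1:M(67), P2:I | bus: BusRdX,Flush
[25] P0: store L0 := 44 | P0:M(44), P1:I, P2:I | bus: BusRdX
[26] P0: load  L2 | P0:S(67), P1:O(67), P2:I | bus: BusRd
[27] P0: load  L1 | P0:S(30), P1:S(30), P2:I | bus: none
[28] P1: load  L2 | P0:S(67), P1:O(67), P2:I | bus: none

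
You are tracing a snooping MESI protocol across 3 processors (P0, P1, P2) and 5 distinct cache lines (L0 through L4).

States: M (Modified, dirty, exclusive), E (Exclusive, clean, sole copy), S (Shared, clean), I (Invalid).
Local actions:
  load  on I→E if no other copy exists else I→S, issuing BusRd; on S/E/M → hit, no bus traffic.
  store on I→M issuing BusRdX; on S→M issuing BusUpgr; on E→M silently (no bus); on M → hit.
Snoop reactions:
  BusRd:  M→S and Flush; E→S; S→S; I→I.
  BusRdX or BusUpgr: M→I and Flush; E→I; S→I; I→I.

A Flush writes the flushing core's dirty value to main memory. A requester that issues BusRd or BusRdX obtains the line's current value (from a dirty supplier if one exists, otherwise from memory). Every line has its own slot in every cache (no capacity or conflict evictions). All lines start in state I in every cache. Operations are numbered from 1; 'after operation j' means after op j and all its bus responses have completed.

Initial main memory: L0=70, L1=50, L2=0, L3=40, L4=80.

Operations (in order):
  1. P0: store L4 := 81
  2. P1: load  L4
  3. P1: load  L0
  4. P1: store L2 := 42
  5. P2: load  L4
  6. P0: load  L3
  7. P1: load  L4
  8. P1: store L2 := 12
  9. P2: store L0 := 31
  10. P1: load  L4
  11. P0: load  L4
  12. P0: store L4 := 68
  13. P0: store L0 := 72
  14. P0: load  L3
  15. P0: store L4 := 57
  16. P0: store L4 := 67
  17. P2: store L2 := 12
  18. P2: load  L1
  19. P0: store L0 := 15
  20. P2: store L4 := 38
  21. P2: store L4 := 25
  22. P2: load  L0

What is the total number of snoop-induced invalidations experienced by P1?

  op1 P0: store L4 := 81 → M/I/I on L4; bus BusRdX; mem=80
  op2 P1: load  L4 → S/S/I on L4; bus BusRd Flush; mem=81
  op3 P1: load  L0 → I/E/I on L0; bus BusRd; mem=70
  op4 P1: store L2 := 42 → I/M/I on L2; bus BusRdX; mem=0
  op5 P2: load  L4 → S/S/S on L4; bus BusRd; mem=81
  op6 P0: load  L3 → E/I/I on L3; bus BusRd; mem=40
  op7 P1: load  L4 → S/S/S on L4; bus (none); mem=81
  op8 P1: store L2 := 12 → I/M/I on L2; bus (none); mem=0
  op9 P2: store L0 := 31 → I/I/M on L0; bus BusRdX; mem=70
  op10 P1: load  L4 → S/S/S on L4; bus (none); mem=81
  op11 P0: load  L4 → S/S/S on L4; bus (none); mem=81
  op12 P0: store L4 := 68 → M/I/I on L4; bus BusUpgr; mem=81
  op13 P0: store L0 := 72 → M/I/I on L0; bus BusRdX Flush; mem=31
  op14 P0: load  L3 → E/I/I on L3; bus (none); mem=40
  op15 P0: store L4 := 57 → M/I/I on L4; bus (none); mem=81
  op16 P0: store L4 := 67 → M/I/I on L4; bus (none); mem=81
  op17 P2: store L2 := 12 → I/I/M on L2; bus BusRdX Flush; mem=12
  op18 P2: load  L1 → I/I/E on L1; bus BusRd; mem=50
  op19 P0: store L0 := 15 → M/I/I on L0; bus (none); mem=31
  op20 P2: store L4 := 38 → I/I/M on L4; bus BusRdX Flush; mem=67
  op21 P2: store L4 := 25 → I/I/M on L4; bus (none); mem=67
  op22 P2: load  L0 → S/I/S on L0; bus BusRd Flush; mem=15

invalidations = 3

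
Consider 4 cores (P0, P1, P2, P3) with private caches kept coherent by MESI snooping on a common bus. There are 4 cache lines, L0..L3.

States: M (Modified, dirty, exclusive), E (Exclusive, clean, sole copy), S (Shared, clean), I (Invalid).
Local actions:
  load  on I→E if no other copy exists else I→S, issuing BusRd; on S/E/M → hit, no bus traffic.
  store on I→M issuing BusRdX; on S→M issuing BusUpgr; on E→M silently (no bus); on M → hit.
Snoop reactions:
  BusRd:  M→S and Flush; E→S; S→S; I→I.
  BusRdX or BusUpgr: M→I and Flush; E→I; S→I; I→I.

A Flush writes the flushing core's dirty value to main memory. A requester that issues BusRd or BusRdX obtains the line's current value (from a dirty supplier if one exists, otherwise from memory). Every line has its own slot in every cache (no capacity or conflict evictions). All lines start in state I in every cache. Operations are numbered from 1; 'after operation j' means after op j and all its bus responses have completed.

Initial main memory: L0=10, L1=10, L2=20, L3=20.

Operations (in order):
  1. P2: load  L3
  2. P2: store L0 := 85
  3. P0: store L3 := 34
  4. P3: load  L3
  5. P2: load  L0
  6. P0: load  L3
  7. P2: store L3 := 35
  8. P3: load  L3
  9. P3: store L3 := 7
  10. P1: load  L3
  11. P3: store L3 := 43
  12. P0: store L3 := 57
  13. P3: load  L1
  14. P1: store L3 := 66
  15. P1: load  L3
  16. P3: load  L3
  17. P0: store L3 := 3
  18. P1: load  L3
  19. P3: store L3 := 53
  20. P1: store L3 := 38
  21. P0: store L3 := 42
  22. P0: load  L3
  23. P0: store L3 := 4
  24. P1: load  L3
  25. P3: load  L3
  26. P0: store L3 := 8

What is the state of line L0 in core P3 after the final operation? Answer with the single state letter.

state = I

  op1 P2: load  L3 → I/I/E/I on L3; bus BusRd; mem=20
  op2 P2: store L0 := 85 → I/I/M/I on L0; bus BusRdX; mem=10
  op3 P0: store L3 := 34 → M/I/I/I on L3; bus BusRdX; mem=20
  op4 P3: load  L3 → S/I/I/S on L3; bus BusRd Flush; mem=34
  op5 P2: load  L0 → I/I/M/I on L0; bus (none); mem=10
  op6 P0: load  L3 → S/I/I/S on L3; bus (none); mem=34
  op7 P2: store L3 := 35 → I/I/M/I on L3; bus BusRdX; mem=34
  op8 P3: load  L3 → I/I/S/S on L3; bus BusRd Flush; mem=35
  op9 P3: store L3 := 7 → I/I/I/M on L3; bus BusUpgr; mem=35
  op10 P1: load  L3 → I/S/I/S on L3; bus BusRd Flush; mem=7
  op11 P3: store L3 := 43 → I/I/I/M on L3; bus BusUpgr; mem=7
  op12 P0: store L3 := 57 → M/I/I/I on L3; bus BusRdX Flush; mem=43
  op13 P3: load  L1 → I/I/I/E on L1; bus BusRd; mem=10
  op14 P1: store L3 := 66 → I/M/I/I on L3; bus BusRdX Flush; mem=57
  op15 P1: load  L3 → I/M/I/I on L3; bus (none); mem=57
  op16 P3: load  L3 → I/S/I/S on L3; bus BusRd Flush; mem=66
  op17 P0: store L3 := 3 → M/I/I/I on L3; bus BusRdX; mem=66
  op18 P1: load  L3 → S/S/I/I on L3; bus BusRd Flush; mem=3
  op19 P3: store L3 := 53 → I/I/I/M on L3; bus BusRdX; mem=3
  op20 P1: store L3 := 38 → I/M/I/I on L3; bus BusRdX Flush; mem=53
  op21 P0: store L3 := 42 → M/I/I/I on L3; bus BusRdX Flush; mem=38
  op22 P0: load  L3 → M/I/I/I on L3; bus (none); mem=38
  op23 P0: store L3 := 4 → M/I/I/I on L3; bus (none); mem=38
  op24 P1: load  L3 → S/S/I/I on L3; bus BusRd Flush; mem=4
  op25 P3: load  L3 → S/S/I/S on L3; bus BusRd; mem=4
  op26 P0: store L3 := 8 → M/I/I/I on L3; bus BusUpgr; mem=4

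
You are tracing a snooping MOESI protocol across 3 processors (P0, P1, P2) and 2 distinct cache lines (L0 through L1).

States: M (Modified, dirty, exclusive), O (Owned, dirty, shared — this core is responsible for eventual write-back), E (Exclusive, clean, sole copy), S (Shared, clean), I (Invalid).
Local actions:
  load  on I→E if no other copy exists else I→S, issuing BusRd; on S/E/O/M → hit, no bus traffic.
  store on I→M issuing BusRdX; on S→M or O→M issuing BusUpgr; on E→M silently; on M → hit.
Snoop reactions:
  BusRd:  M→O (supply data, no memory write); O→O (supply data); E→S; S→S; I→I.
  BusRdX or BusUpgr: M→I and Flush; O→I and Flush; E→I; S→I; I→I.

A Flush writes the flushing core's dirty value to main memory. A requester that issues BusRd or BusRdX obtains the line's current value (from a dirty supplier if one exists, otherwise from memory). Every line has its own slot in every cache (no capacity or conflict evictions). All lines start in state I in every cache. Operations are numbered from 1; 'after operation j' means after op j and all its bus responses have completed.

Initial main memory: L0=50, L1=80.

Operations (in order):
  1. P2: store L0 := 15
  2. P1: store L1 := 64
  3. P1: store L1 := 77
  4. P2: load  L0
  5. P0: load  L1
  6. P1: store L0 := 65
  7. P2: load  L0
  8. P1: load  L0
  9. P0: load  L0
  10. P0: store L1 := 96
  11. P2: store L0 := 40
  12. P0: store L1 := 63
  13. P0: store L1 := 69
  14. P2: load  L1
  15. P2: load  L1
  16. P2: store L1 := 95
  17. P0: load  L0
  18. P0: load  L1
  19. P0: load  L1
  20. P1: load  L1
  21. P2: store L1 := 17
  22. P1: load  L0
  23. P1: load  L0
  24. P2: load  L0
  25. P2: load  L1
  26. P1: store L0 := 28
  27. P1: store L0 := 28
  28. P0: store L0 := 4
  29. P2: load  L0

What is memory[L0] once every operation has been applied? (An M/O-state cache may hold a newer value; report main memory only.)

memory[L0] = 28

1. P2: store L0 := 15  bus=[BusRdX]  L0: P0=I P1=I P2=M  mem[L0]=50
2. P1: store L1 := 64  bus=[BusRdX]  L1: P0=I P1=M P2=I  mem[L1]=80
3. P1: store L1 := 77  bus=[-]  L1: P0=I P1=M P2=I  mem[L1]=80
4. P2: load  L0  bus=[-]  L0: P0=I P1=I P2=M  mem[L0]=50
5. P0: load  L1  bus=[BusRd]  L1: P0=S P1=O P2=I  mem[L1]=80
6. P1: store L0 := 65  bus=[BusRdX,Flush]  L0: P0=I P1=M P2=I  mem[L0]=15
7. P2: load  L0  bus=[BusRd]  L0: P0=I P1=O P2=S  mem[L0]=15
8. P1: load  L0  bus=[-]  L0: P0=I P1=O P2=S  mem[L0]=15
9. P0: load  L0  bus=[BusRd]  L0: P0=S P1=O P2=S  mem[L0]=15
10. P0: store L1 := 96  bus=[BusUpgr,Flush]  L1: P0=M P1=I P2=I  mem[L1]=77
11. P2: store L0 := 40  bus=[BusUpgr,Flush]  L0: P0=I P1=I P2=M  mem[L0]=65
12. P0: store L1 := 63  bus=[-]  L1: P0=M P1=I P2=I  mem[L1]=77
13. P0: store L1 := 69  bus=[-]  L1: P0=M P1=I P2=I  mem[L1]=77
14. P2: load  L1  bus=[BusRd]  L1: P0=O P1=I P2=S  mem[L1]=77
15. P2: load  L1  bus=[-]  L1: P0=O P1=I P2=S  mem[L1]=77
16. P2: store L1 := 95  bus=[BusUpgr,Flush]  L1: P0=I P1=I P2=M  mem[L1]=69
17. P0: load  L0  bus=[BusRd]  L0: P0=S P1=I P2=O  mem[L0]=65
18. P0: load  L1  bus=[BusRd]  L1: P0=S P1=I P2=O  mem[L1]=69
19. P0: load  L1  bus=[-]  L1: P0=S P1=I P2=O  mem[L1]=69
20. P1: load  L1  bus=[BusRd]  L1: P0=S P1=S P2=O  mem[L1]=69
21. P2: store L1 := 17  bus=[BusUpgr]  L1: P0=I P1=I P2=M  mem[L1]=69
22. P1: load  L0  bus=[BusRd]  L0: P0=S P1=S P2=O  mem[L0]=65
23. P1: load  L0  bus=[-]  L0: P0=S P1=S P2=O  mem[L0]=65
24. P2: load  L0  bus=[-]  L0: P0=S P1=S P2=O  mem[L0]=65
25. P2: load  L1  bus=[-]  L1: P0=I P1=I P2=M  mem[L1]=69
26. P1: store L0 := 28  bus=[BusUpgr,Flush]  L0: P0=I P1=M P2=I  mem[L0]=40
27. P1: store L0 := 28  bus=[-]  L0: P0=I P1=M P2=I  mem[L0]=40
28. P0: store L0 := 4  bus=[BusRdX,Flush]  L0: P0=M P1=I P2=I  mem[L0]=28
29. P2: load  L0  bus=[BusRd]  L0: P0=O P1=I P2=S  mem[L0]=28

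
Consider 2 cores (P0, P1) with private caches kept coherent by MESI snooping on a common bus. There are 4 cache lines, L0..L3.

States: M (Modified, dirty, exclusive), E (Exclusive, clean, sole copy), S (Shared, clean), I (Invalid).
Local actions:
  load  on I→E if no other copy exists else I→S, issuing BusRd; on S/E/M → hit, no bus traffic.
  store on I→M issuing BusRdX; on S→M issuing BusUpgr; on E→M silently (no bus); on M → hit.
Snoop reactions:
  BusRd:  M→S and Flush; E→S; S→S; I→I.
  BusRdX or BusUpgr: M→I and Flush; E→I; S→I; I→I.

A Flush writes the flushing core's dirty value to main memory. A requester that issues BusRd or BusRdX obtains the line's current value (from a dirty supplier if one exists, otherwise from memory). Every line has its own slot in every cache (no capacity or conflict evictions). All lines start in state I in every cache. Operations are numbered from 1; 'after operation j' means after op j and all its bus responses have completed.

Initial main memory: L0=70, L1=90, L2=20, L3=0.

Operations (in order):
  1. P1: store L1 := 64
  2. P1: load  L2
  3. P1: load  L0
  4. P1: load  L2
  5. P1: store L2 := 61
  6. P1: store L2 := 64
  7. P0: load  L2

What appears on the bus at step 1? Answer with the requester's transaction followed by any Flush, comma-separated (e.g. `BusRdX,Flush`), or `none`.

  op1 P1: store L1 := 64 → I/M on L1; bus BusRdX; mem=90
  op2 P1: load  L2 → I/E on L2; bus BusRd; mem=20
  op3 P1: load  L0 → I/E on L0; bus BusRd; mem=70
  op4 P1: load  L2 → I/E on L2; bus (none); mem=20
  op5 P1: store L2 := 61 → I/M on L2; bus (none); mem=20
  op6 P1: store L2 := 64 → I/M on L2; bus (none); mem=20
  op7 P0: load  L2 → S/S on L2; bus BusRd Flush; mem=64

bus = BusRdX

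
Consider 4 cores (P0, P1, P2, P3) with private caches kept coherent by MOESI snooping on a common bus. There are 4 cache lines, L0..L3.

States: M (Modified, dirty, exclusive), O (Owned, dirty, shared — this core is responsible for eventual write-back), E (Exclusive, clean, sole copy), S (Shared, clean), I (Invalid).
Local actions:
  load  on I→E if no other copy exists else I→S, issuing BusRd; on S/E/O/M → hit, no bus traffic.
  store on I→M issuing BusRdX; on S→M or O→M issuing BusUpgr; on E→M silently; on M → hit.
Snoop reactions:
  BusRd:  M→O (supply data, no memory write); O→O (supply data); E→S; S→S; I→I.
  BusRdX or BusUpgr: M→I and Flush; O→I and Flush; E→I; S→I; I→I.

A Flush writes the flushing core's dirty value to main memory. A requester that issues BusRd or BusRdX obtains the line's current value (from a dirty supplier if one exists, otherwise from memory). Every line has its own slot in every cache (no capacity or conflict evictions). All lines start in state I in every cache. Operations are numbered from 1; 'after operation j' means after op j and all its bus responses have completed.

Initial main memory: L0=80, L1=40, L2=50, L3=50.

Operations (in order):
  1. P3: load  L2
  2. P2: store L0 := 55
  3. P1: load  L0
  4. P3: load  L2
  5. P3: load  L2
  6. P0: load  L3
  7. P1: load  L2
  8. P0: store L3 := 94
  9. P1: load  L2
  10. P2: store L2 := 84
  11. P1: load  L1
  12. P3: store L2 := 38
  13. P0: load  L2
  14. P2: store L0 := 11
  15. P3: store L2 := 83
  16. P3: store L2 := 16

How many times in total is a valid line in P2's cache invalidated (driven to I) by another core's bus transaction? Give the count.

step 1: P3: load  L2  ⟶  IIIE  (L2)  txn=BusRd  M[L2]=50
step 2: P2: store L0 := 55  ⟶  IIMI  (L0)  txn=BusRdX  M[L0]=80
step 3: P1: load  L0  ⟶  ISOI  (L0)  txn=BusRd  M[L0]=80
step 4: P3: load  L2  ⟶  IIIE  (L2)  txn=∅  M[L2]=50
step 5: P3: load  L2  ⟶  IIIE  (L2)  txn=∅  M[L2]=50
step 6: P0: load  L3  ⟶  EIII  (L3)  txn=BusRd  M[L3]=50
step 7: P1: load  L2  ⟶  ISIS  (L2)  txn=BusRd  M[L2]=50
step 8: P0: store L3 := 94  ⟶  MIII  (L3)  txn=∅  M[L3]=50
step 9: P1: load  L2  ⟶  ISIS  (L2)  txn=∅  M[L2]=50
step 10: P2: store L2 := 84  ⟶  IIMI  (L2)  txn=BusRdX  M[L2]=50
step 11: P1: load  L1  ⟶  IEII  (L1)  txn=BusRd  M[L1]=40
step 12: P3: store L2 := 38  ⟶  IIIM  (L2)  txn=BusRdX+Flush  M[L2]=84
step 13: P0: load  L2  ⟶  SIIO  (L2)  txn=BusRd  M[L2]=84
step 14: P2: store L0 := 11  ⟶  IIMI  (L0)  txn=BusUpgr  M[L0]=80
step 15: P3: store L2 := 83  ⟶  IIIM  (L2)  txn=BusUpgr  M[L2]=84
step 16: P3: store L2 := 16  ⟶  IIIM  (L2)  txn=∅  M[L2]=84

invalidations = 1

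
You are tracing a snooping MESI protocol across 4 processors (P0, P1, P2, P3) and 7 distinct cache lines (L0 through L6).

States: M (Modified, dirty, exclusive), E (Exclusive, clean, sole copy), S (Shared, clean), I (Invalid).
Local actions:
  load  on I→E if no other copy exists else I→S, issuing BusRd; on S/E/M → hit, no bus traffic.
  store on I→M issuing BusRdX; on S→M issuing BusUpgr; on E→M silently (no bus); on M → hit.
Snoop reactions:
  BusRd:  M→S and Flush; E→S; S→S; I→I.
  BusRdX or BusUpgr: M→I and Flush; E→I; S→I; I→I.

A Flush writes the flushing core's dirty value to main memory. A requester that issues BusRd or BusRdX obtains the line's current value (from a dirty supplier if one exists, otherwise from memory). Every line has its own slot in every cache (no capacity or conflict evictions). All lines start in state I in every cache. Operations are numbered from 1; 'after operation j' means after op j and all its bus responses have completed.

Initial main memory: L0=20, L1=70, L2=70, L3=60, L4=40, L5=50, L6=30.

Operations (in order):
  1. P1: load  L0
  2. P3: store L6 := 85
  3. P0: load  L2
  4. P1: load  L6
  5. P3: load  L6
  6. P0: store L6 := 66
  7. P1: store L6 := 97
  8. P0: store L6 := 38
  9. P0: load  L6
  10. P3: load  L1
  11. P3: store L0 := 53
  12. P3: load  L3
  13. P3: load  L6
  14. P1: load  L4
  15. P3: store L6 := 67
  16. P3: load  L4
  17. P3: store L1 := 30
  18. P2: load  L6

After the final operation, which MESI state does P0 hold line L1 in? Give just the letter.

[1] P1: load  L0 | P0:I, P1:E(20), P2:I, P3:I | bus: BusRd
[2] P3: store L6 := 85 | P0:I, P1:I, P2:I, P3:M(85) | bus: BusRdX
[3] P0: load  L2 | P0:E(70), P1:I, P2:I, P3:I | bus: BusRd
[4] P1: load  L6 | P0:I, P1:S(85), P2:I, P3:S(85) | bus: BusRd,Flush
[5] P3: load  L6 | P0:I, P1:S(85), P2:I, P3:S(85) | bus: none
[6] P0: store L6 := 66 | P0:M(66), P1:I, P2:I, P3:I | bus: BusRdX
[7] P1: store L6 := 97 | P0:I, P1:M(97), P2:I, P3:I | bus: BusRdX,Flush
[8] P0: store L6 := 38 | P0:M(38), P1:I, P2:I, P3:I | bus: BusRdX,Flush
[9] P0: load  L6 | P0:M(38), P1:I, P2:I, P3:I | bus: none
[10] P3: load  L1 | P0:I, P1:I, P2:I, P3:E(70) | bus: BusRd
[11] P3: store L0 := 53 | P0:I, P1:I, P2:I, P3:M(53) | bus: BusRdX
[12] P3: load  L3 | P0:I, P1:I, P2:I, P3:E(60) | bus: BusRd
[13] P3: load  L6 | P0:S(38), P1:I, P2:I, P3:S(38) | bus: BusRd,Flush
[14] P1: load  L4 | P0:I, P1:E(40), P2:I, P3:I | bus: BusRd
[15] P3: store L6 := 67 | P0:I, P1:I, P2:I, P3:M(67) | bus: BusUpgr
[16] P3: load  L4 | P0:I, P1:S(40), P2:I, P3:S(40) | bus: BusRd
[17] P3: store L1 := 30 | P0:I, P1:I, P2:I, P3:M(30) | bus: none
[18] P2: load  L6 | P0:I, P1:I, P2:S(67), P3:S(67) | bus: BusRd,Flush

state = I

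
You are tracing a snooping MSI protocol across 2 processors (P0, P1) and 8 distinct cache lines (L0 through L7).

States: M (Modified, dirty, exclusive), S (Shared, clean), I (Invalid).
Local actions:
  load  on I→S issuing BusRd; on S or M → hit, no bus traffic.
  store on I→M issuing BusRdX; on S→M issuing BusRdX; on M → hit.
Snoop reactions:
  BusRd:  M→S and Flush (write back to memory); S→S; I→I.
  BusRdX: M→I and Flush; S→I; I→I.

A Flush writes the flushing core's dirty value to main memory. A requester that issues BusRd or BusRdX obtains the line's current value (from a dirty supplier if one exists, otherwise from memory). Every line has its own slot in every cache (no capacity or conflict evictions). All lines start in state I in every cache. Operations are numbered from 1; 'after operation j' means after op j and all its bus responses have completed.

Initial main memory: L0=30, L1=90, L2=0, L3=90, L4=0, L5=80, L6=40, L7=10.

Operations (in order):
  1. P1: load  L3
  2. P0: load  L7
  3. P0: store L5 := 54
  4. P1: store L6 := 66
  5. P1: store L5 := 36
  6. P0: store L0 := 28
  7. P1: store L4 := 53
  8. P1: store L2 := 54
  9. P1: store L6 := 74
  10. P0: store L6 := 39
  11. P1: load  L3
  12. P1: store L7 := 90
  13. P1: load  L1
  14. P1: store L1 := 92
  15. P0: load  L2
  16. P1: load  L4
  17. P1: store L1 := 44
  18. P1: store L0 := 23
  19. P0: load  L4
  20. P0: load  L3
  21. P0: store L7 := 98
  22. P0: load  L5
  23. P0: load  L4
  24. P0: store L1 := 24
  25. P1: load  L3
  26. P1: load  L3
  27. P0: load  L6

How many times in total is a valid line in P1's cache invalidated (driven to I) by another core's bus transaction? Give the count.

invalidations = 3

  op1 P1: load  L3 → I/S on L3; bus BusRd; mem=90
  op2 P0: load  L7 → S/I on L7; bus BusRd; mem=10
  op3 P0: store L5 := 54 → M/I on L5; bus BusRdX; mem=80
  op4 P1: store L6 := 66 → I/M on L6; bus BusRdX; mem=40
  op5 P1: store L5 := 36 → I/M on L5; bus BusRdX Flush; mem=54
  op6 P0: store L0 := 28 → M/I on L0; bus BusRdX; mem=30
  op7 P1: store L4 := 53 → I/M on L4; bus BusRdX; mem=0
  op8 P1: store L2 := 54 → I/M on L2; bus BusRdX; mem=0
  op9 P1: store L6 := 74 → I/M on L6; bus (none); mem=40
  op10 P0: store L6 := 39 → M/I on L6; bus BusRdX Flush; mem=74
  op11 P1: load  L3 → I/S on L3; bus (none); mem=90
  op12 P1: store L7 := 90 → I/M on L7; bus BusRdX; mem=10
  op13 P1: load  L1 → I/S on L1; bus BusRd; mem=90
  op14 P1: store L1 := 92 → I/M on L1; bus BusRdX; mem=90
  op15 P0: load  L2 → S/S on L2; bus BusRd Flush; mem=54
  op16 P1: load  L4 → I/M on L4; bus (none); mem=0
  op17 P1: store L1 := 44 → I/M on L1; bus (none); mem=90
  op18 P1: store L0 := 23 → I/M on L0; bus BusRdX Flush; mem=28
  op19 P0: load  L4 → S/S on L4; bus BusRd Flush; mem=53
  op20 P0: load  L3 → S/S on L3; bus BusRd; mem=90
  op21 P0: store L7 := 98 → M/I on L7; bus BusRdX Flush; mem=90
  op22 P0: load  L5 → S/S on L5; bus BusRd Flush; mem=36
  op23 P0: load  L4 → S/S on L4; bus (none); mem=53
  op24 P0: store L1 := 24 → M/I on L1; bus BusRdX Flush; mem=44
  op25 P1: load  L3 → S/S on L3; bus (none); mem=90
  op26 P1: load  L3 → S/S on L3; bus (none); mem=90
  op27 P0: load  L6 → M/I on L6; bus (none); mem=74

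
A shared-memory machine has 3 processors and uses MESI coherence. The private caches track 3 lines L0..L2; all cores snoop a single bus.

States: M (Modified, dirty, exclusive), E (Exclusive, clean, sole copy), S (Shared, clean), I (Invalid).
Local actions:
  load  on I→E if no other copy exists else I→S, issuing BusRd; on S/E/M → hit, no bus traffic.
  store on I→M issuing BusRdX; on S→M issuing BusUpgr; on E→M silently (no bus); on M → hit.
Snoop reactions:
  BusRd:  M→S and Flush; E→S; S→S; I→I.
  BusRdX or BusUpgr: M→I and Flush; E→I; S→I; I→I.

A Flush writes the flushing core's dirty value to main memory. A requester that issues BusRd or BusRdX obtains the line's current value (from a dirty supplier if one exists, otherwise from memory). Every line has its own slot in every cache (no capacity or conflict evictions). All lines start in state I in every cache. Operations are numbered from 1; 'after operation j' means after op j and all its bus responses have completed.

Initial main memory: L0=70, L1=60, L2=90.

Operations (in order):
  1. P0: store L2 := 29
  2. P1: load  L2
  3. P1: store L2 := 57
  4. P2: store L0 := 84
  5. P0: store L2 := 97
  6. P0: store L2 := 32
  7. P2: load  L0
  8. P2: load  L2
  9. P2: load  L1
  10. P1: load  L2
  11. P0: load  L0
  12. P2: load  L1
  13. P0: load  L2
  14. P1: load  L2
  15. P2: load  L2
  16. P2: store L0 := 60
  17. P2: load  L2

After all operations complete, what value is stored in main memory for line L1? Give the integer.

memory[L1] = 60

step 1: P0: store L2 := 29  ⟶  MII  (L2)  txn=BusRdX  M[L2]=90
step 2: P1: load  L2  ⟶  SSI  (L2)  txn=BusRd+Flush  M[L2]=29
step 3: P1: store L2 := 57  ⟶  IMI  (L2)  txn=BusUpgr  M[L2]=29
step 4: P2: store L0 := 84  ⟶  IIM  (L0)  txn=BusRdX  M[L0]=70
step 5: P0: store L2 := 97  ⟶  MII  (L2)  txn=BusRdX+Flush  M[L2]=57
step 6: P0: store L2 := 32  ⟶  MII  (L2)  txn=∅  M[L2]=57
step 7: P2: load  L0  ⟶  IIM  (L0)  txn=∅  M[L0]=70
step 8: P2: load  L2  ⟶  SIS  (L2)  txn=BusRd+Flush  M[L2]=32
step 9: P2: load  L1  ⟶  IIE  (L1)  txn=BusRd  M[L1]=60
step 10: P1: load  L2  ⟶  SSS  (L2)  txn=BusRd  M[L2]=32
step 11: P0: load  L0  ⟶  SIS  (L0)  txn=BusRd+Flush  M[L0]=84
step 12: P2: load  L1  ⟶  IIE  (L1)  txn=∅  M[L1]=60
step 13: P0: load  L2  ⟶  SSS  (L2)  txn=∅  M[L2]=32
step 14: P1: load  L2  ⟶  SSS  (L2)  txn=∅  M[L2]=32
step 15: P2: load  L2  ⟶  SSS  (L2)  txn=∅  M[L2]=32
step 16: P2: store L0 := 60  ⟶  IIM  (L0)  txn=BusUpgr  M[L0]=84
step 17: P2: load  L2  ⟶  SSS  (L2)  txn=∅  M[L2]=32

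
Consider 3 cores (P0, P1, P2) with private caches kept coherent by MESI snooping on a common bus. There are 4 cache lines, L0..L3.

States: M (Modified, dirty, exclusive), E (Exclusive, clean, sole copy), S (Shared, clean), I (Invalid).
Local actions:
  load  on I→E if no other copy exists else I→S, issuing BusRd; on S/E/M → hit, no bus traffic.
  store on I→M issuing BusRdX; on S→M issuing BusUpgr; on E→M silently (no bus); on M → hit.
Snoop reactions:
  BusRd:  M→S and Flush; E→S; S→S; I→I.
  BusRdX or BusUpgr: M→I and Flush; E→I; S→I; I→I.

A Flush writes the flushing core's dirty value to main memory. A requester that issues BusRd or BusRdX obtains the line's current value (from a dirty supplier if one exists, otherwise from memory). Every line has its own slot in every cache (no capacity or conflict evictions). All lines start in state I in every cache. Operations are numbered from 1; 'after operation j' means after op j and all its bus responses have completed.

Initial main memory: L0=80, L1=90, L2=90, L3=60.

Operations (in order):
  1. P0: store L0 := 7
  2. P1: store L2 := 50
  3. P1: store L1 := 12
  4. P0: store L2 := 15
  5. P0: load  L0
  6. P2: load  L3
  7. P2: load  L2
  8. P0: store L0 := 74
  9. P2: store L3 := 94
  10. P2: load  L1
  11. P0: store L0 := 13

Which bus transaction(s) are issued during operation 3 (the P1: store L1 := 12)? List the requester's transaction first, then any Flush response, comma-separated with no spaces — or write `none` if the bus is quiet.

step 1: P0: store L0 := 7  ⟶  MII  (L0)  txn=BusRdX  M[L0]=80
step 2: P1: store L2 := 50  ⟶  IMI  (L2)  txn=BusRdX  M[L2]=90
step 3: P1: store L1 := 12  ⟶  IMI  (L1)  txn=BusRdX  M[L1]=90
step 4: P0: store L2 := 15  ⟶  MII  (L2)  txn=BusRdX+Flush  M[L2]=50
step 5: P0: load  L0  ⟶  MII  (L0)  txn=∅  M[L0]=80
step 6: P2: load  L3  ⟶  IIE  (L3)  txn=BusRd  M[L3]=60
step 7: P2: load  L2  ⟶  SIS  (L2)  txn=BusRd+Flush  M[L2]=15
step 8: P0: store L0 := 74  ⟶  MII  (L0)  txn=∅  M[L0]=80
step 9: P2: store L3 := 94  ⟶  IIM  (L3)  txn=∅  M[L3]=60
step 10: P2: load  L1  ⟶  ISS  (L1)  txn=BusRd+Flush  M[L1]=12
step 11: P0: store L0 := 13  ⟶  MII  (L0)  txn=∅  M[L0]=80

bus = BusRdX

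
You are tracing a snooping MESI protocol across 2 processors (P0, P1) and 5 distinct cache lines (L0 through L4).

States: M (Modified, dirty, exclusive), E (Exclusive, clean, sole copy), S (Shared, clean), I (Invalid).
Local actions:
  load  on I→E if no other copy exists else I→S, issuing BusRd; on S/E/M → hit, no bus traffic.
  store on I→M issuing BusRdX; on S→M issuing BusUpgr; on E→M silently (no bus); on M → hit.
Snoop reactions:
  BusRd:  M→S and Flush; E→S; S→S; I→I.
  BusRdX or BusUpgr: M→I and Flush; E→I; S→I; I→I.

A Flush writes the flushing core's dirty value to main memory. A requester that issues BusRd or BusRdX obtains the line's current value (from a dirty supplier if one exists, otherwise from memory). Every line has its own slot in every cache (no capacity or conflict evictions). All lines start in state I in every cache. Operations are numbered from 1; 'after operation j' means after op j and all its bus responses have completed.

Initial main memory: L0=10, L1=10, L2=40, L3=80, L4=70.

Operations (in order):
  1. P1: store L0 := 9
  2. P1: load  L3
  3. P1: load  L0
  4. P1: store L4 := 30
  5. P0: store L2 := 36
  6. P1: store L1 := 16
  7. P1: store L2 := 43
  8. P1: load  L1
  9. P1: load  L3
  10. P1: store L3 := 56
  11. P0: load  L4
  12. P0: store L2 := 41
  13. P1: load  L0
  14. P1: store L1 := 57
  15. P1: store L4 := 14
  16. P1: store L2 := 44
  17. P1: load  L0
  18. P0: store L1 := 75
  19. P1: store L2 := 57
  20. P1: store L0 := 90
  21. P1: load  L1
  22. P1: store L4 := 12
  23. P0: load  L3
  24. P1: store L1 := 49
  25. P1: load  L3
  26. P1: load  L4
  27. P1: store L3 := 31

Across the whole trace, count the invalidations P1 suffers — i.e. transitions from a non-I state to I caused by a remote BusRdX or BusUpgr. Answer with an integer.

[1] P1: store L0 := 9 | P0:I, P1:M(9) | bus: BusRdX
[2] P1: load  L3 | P0:I, P1:E(80) | bus: BusRd
[3] P1: load  L0 | P0:I, P1:M(9) | bus: none
[4] P1: store L4 := 30 | P0:I, P1:M(30) | bus: BusRdX
[5] P0: store L2 := 36 | P0:M(36), P1:I | bus: BusRdX
[6] P1: store L1 := 16 | P0:I, P1:M(16) | bus: BusRdX
[7] P1: store L2 := 43 | P0:I, P1:M(43) | bus: BusRdX,Flush
[8] P1: load  L1 | P0:I, P1:M(16) | bus: none
[9] P1: load  L3 | P0:I, P1:E(80) | bus: none
[10] P1: store L3 := 56 | P0:I, P1:M(56) | bus: none
[11] P0: load  L4 | P0:S(30), P1:S(30) | bus: BusRd,Flush
[12] P0: store L2 := 41 | P0:M(41), P1:I | bus: BusRdX,Flush
[13] P1: load  L0 | P0:I, P1:M(9) | bus: none
[14] P1: store L1 := 57 | P0:I, P1:M(57) | bus: none
[15] P1: store L4 := 14 | P0:I, P1:M(14) | bus: BusUpgr
[16] P1: store L2 := 44 | P0:I, P1:M(44) | bus: BusRdX,Flush
[17] P1: load  L0 | P0:I, P1:M(9) | bus: none
[18] P0: store L1 := 75 | P0:M(75), P1:I | bus: BusRdX,Flush
[19] P1: store L2 := 57 | P0:I, P1:M(57) | bus: none
[20] P1: store L0 := 90 | P0:I, P1:M(90) | bus: none
[21] P1: load  L1 | P0:S(75), P1:S(75) | bus: BusRd,Flush
[22] P1: store L4 := 12 | P0:I, P1:M(12) | bus: none
[23] P0: load  L3 | P0:S(56), P1:S(56) | bus: BusRd,Flush
[24] P1: store L1 := 49 | P0:I, P1:M(49) | bus: BusUpgr
[25] P1: load  L3 | P0:S(56), P1:S(56) | bus: none
[26] P1: load  L4 | P0:I, P1:M(12) | bus: none
[27] P1: store L3 := 31 | P0:I, P1:M(31) | bus: BusUpgr

invalidations = 2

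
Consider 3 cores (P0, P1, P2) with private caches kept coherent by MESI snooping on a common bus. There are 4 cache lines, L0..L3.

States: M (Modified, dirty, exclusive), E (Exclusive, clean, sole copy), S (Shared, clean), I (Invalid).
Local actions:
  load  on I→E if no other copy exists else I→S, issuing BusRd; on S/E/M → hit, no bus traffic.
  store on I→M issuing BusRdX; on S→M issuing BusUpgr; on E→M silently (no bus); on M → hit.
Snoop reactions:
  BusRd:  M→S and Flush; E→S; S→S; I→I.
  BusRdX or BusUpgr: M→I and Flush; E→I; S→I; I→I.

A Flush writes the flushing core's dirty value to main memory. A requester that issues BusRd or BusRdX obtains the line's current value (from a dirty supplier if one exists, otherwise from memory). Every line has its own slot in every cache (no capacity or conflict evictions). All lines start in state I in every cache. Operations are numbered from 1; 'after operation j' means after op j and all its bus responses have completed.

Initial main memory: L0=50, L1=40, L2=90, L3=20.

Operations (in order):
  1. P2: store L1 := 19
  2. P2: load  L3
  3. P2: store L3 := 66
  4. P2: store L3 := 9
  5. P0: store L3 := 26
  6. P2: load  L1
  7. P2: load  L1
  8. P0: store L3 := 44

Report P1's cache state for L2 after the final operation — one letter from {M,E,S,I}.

state = I

[1] P2: store L1 := 19 | P0:I, P1:I, P2:M(19) | bus: BusRdX
[2] P2: load  L3 | P0:I, P1:I, P2:E(20) | bus: BusRd
[3] P2: store L3 := 66 | P0:I, P1:I, P2:M(66) | bus: none
[4] P2: store L3 := 9 | P0:I, P1:I, P2:M(9) | bus: none
[5] P0: store L3 := 26 | P0:M(26), P1:I, P2:I | bus: BusRdX,Flush
[6] P2: load  L1 | P0:I, P1:I, P2:M(19) | bus: none
[7] P2: load  L1 | P0:I, P1:I, P2:M(19) | bus: none
[8] P0: store L3 := 44 | P0:M(44), P1:I, P2:I | bus: none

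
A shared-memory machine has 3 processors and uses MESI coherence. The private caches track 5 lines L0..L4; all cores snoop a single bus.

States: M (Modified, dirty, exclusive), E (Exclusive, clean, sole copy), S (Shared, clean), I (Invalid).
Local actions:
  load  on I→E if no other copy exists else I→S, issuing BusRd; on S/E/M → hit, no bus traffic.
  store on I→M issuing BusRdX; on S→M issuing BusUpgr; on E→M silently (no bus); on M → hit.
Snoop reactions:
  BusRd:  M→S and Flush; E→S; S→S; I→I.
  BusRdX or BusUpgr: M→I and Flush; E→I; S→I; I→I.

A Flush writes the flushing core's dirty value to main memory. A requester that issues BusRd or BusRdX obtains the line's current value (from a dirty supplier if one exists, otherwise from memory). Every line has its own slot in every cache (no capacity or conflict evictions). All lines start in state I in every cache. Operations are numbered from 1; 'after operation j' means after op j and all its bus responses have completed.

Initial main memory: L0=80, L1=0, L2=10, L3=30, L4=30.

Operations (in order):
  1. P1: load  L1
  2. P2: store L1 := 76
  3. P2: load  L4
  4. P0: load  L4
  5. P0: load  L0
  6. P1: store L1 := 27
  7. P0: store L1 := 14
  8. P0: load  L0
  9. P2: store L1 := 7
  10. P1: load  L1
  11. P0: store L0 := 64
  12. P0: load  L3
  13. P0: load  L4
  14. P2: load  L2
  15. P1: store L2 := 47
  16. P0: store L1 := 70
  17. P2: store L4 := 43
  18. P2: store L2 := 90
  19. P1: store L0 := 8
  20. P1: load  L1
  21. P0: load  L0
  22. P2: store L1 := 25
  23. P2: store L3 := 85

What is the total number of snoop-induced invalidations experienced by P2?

step 1: P1: load  L1  ⟶  IEI  (L1)  txn=BusRd  M[L1]=0
step 2: P2: store L1 := 76  ⟶  IIM  (L1)  txn=BusRdX  M[L1]=0
step 3: P2: load  L4  ⟶  IIE  (L4)  txn=BusRd  M[L4]=30
step 4: P0: load  L4  ⟶  SIS  (L4)  txn=BusRd  M[L4]=30
step 5: P0: load  L0  ⟶  EII  (L0)  txn=BusRd  M[L0]=80
step 6: P1: store L1 := 27  ⟶  IMI  (L1)  txn=BusRdX+Flush  M[L1]=76
step 7: P0: store L1 := 14  ⟶  MII  (L1)  txn=BusRdX+Flush  M[L1]=27
step 8: P0: load  L0  ⟶  EII  (L0)  txn=∅  M[L0]=80
step 9: P2: store L1 := 7  ⟶  IIM  (L1)  txn=BusRdX+Flush  M[L1]=14
step 10: P1: load  L1  ⟶  ISS  (L1)  txn=BusRd+Flush  M[L1]=7
step 11: P0: store L0 := 64  ⟶  MII  (L0)  txn=∅  M[L0]=80
step 12: P0: load  L3  ⟶  EII  (L3)  txn=BusRd  M[L3]=30
step 13: P0: load  L4  ⟶  SIS  (L4)  txn=∅  M[L4]=30
step 14: P2: load  L2  ⟶  IIE  (L2)  txn=BusRd  M[L2]=10
step 15: P1: store L2 := 47  ⟶  IMI  (L2)  txn=BusRdX  M[L2]=10
step 16: P0: store L1 := 70  ⟶  MII  (L1)  txn=BusRdX  M[L1]=7
step 17: P2: store L4 := 43  ⟶  IIM  (L4)  txn=BusUpgr  M[L4]=30
step 18: P2: store L2 := 90  ⟶  IIM  (L2)  txn=BusRdX+Flush  M[L2]=47
step 19: P1: store L0 := 8  ⟶  IMI  (L0)  txn=BusRdX+Flush  M[L0]=64
step 20: P1: load  L1  ⟶  SSI  (L1)  txn=BusRd+Flush  M[L1]=70
step 21: P0: load  L0  ⟶  SSI  (L0)  txn=BusRd+Flush  M[L0]=8
step 22: P2: store L1 := 25  ⟶  IIM  (L1)  txn=BusRdX  M[L1]=70
step 23: P2: store L3 := 85  ⟶  IIM  (L3)  txn=BusRdX  M[L3]=30

invalidations = 3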